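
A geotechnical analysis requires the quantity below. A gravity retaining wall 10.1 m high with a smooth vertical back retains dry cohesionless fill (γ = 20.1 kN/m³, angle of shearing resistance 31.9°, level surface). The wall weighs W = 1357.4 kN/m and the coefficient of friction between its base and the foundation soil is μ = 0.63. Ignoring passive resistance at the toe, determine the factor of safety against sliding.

K_a = tan²(45° − 31.9°/2) = 0.3085.
P_a = ½K_aγH² = 0.5×0.3085×20.1×10.1² = 316.3 kN/m, acting at H/3 = 3.367 m above the base.
FS_sliding = μW / P_a = 0.63×1357.4 / 316.3 = 2.704.

2.70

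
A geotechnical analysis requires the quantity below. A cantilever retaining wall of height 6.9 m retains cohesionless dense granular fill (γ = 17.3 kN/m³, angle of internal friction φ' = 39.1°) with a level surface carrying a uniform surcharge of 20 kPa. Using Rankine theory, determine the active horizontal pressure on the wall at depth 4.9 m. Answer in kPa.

K_a = (1 − sin φ)/(1 + sin φ) = 0.2265.
σ_v = γz + q = 17.3 × 4.9 + 20 = 104.8 kPa.
σ_h = K_a σ_v = 0.2265 × 104.8 = 23.73 kPa.

23.7 kPa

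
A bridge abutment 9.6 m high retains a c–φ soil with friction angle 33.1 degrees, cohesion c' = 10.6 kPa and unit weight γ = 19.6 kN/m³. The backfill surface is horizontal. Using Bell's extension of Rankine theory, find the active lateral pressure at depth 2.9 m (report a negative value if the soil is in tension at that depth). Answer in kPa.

K_a = (1 − sin φ)/(1 + sin φ) = 0.2936.
σ_a = K_a γ z − 2c√K_a = 0.2936×19.6×2.9 − 2×10.6×0.5418 = 5.200 kPa.

5.20 kPa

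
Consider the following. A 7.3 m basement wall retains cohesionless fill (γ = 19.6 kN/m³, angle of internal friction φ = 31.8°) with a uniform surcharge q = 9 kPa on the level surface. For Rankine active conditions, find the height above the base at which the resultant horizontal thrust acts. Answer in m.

K_a = 0.3098.
Triangular part P₁ = ½K_aγH² = 161.8 at H/3 = 2.433 m; rectangular part P₂ = K_a q H = 20.35 at H/2 = 3.650 m.
ȳ = (P₁·2.433 + P₂·3.650)/(P₁+P₂) = 2.569 m.

2.57 m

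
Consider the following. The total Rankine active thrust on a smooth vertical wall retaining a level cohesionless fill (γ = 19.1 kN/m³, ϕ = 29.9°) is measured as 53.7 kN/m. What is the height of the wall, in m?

K_a = 0.3347. P_a = ½ K_a γ H² ⇒ H = √(2P_a/(K_a γ)).
H = √(2×53.7/(0.3347×19.1)) = 4.099 m.

4.10 m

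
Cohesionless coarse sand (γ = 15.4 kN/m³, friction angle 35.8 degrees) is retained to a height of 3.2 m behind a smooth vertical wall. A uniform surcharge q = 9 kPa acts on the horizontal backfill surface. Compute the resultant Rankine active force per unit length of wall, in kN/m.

28.2 kN/m

K_a = tan²(45° − φ/2) = 0.2619.
Soil triangle: ½ K_a γ H² = 0.5×0.2619×15.4×3.2² = 20.65 kN/m.
Surcharge rectangle: K_a q H = 0.2619×9×3.2 = 7.542 kN/m.
Total = 20.65 + 7.542 = 28.19 kN/m.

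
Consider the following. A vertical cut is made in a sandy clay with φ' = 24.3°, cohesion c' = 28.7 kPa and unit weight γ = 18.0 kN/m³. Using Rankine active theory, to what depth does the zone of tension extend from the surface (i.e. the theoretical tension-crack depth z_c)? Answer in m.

K_a = tan²(45° − 24.3°/2) = 0.4169; √K_a = 0.6457.
The active pressure is zero where K_a γ z = 2c√K_a, so z_c = 2c/(γ√K_a) = 2×28.7/(18.0×0.6457) = 4.939 m.

4.94 m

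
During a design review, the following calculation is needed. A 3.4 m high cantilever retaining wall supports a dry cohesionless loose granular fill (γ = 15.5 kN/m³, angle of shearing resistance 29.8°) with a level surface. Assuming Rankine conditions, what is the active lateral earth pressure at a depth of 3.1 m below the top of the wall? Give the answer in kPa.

16.1 kPa

K_a = (1 − sin φ)/(1 + sin φ) = 0.3360.
σ_h = K_a γ z = 0.3360 × 15.5 × 3.1 = 16.15 kPa.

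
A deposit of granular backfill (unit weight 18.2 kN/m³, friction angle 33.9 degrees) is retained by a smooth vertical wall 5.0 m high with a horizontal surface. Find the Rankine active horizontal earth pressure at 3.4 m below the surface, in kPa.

17.6 kPa

K_a = (1 − sin φ)/(1 + sin φ) = 0.2839.
σ_h = K_a γ z = 0.2839 × 18.2 × 3.4 = 17.57 kPa.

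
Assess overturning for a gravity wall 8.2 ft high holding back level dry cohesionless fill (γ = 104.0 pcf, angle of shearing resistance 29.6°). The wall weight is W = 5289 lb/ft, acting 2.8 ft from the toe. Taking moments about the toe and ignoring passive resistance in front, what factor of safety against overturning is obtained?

K_a = tan²(45° − 29.6°/2) = 0.3387.
P_a = ½K_aγH² = 0.5×0.3387×104.0×8.2² = 1184 lb/ft, acting at H/3 = 2.733 ft above the base.
Overturning moment M_o = P_a × H/3 = 1184 × 2.733 = 3237.
Resisting moment M_r = W × 2.8 = 5289 × 2.8 = 14810.
FS_overturning = M_r/M_o = 14810/3237 = 4.574.

4.57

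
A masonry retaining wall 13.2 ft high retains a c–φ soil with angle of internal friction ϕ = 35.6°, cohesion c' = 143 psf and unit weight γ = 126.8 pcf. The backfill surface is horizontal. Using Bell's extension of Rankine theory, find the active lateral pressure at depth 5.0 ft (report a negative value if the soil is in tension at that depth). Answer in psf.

K_a = (1 − sin φ)/(1 + sin φ) = 0.2641.
σ_a = K_a γ z − 2c√K_a = 0.2641×126.8×5.0 − 2×143×0.5139 = 20.47 psf.

20.5 psf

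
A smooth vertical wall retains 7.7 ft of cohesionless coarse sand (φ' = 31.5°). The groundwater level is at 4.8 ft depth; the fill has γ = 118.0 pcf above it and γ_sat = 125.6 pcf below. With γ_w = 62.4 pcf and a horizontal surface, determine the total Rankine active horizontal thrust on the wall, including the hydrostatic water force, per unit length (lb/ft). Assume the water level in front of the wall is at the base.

1290 lb/ft

K_a = tan²(45° − φ/2) = 0.3136.
γ' = 125.6 − 62.4 = 63.20 pcf. Depth below WT = 2.9 ft.
σ'_h at WT = K_a γ d_w = 177.6 psf; at base = 177.6 + K_a γ' × 2.9 = 235.1 psf.
P₁ (0–4.8 ft) = ½×177.6×4.8 = 426.3. P₂ (4.8–7.7 ft) = ½(177.6+235.1)×2.9 = 598.5.
P_w = ½ γ_w h₂² = 0.5×62.4×2.9² = 262.4. Total = 426.3+598.5+262.4 = 1287 lb/ft.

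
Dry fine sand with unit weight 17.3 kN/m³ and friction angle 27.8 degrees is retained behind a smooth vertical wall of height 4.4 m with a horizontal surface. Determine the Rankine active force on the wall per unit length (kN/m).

K_a = tan²(45° − φ/2) = 0.3639.
P_a = ½ K_a γ H² = 0.5 × 0.3639 × 17.3 × 4.4² = 60.94 kN/m.

60.9 kN/m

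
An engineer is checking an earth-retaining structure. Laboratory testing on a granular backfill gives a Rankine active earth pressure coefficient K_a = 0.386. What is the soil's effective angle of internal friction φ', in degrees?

26.3°

K_a = tan²(45° − φ/2) ⇒ 45° − φ/2 = arctan(√0.386) = 31.85°.
φ = 2(45° − 31.85°) = 26.30°.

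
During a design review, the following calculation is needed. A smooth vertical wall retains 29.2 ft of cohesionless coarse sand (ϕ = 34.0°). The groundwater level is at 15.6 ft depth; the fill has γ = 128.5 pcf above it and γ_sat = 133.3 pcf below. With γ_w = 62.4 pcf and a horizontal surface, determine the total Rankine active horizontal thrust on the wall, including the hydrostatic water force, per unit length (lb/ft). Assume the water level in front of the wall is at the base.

19800 lb/ft

K_a = tan²(45° − φ/2) = 0.2827.
γ' = 133.3 − 62.4 = 70.90 pcf. Depth below WT = 13.6 ft.
σ'_h at WT = K_a γ d_w = 566.7 psf; at base = 566.7 + K_a γ' × 13.6 = 839.3 psf.
P₁ (0–15.6 ft) = ½×566.7×15.6 = 4420. P₂ (15.6–29.2 ft) = ½(566.7+839.3)×13.6 = 9561.
P_w = ½ γ_w h₂² = 0.5×62.4×13.6² = 5771. Total = 4420+9561+5771 = 19750 lb/ft.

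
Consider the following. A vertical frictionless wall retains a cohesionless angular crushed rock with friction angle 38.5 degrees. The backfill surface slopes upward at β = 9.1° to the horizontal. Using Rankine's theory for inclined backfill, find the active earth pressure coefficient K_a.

K_a = cos β · (cos β − √(cos²β − cos²φ)) / (cos β + √(cos²β − cos²φ)).
cos β = 0.9874, cos φ = 0.7826, √(cos²β − cos²φ) = 0.6021.
K_a = 0.9874 × (0.9874 − 0.6021)/(0.9874 + 0.6021) = 0.2394.

0.239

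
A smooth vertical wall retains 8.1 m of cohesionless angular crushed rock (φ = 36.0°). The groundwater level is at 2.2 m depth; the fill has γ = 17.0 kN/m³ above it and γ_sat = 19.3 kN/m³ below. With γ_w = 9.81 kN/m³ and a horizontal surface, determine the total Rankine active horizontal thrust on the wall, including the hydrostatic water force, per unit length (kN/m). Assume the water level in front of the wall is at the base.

K_a = tan²(45° − φ/2) = 0.2596.
γ' = 19.3 − 9.81 = 9.490 kN/m³. Depth below WT = 5.9 m.
σ'_h at WT = K_a γ d_w = 9.710 kPa; at base = 9.710 + K_a γ' × 5.9 = 24.25 kPa.
P₁ (0–2.2 m) = ½×9.710×2.2 = 10.68. P₂ (2.2–8.1 m) = ½(9.710+24.25)×5.9 = 100.2.
P_w = ½ γ_w h₂² = 0.5×9.81×5.9² = 170.7. Total = 10.68+100.2+170.7 = 281.6 kN/m.

282 kN/m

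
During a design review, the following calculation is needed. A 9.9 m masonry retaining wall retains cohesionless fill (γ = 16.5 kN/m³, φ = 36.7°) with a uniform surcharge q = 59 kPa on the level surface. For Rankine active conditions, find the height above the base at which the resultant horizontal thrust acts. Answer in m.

K_a = 0.2519.
Triangular part P₁ = ½K_aγH² = 203.6 at H/3 = 3.300 m; rectangular part P₂ = K_a q H = 147.1 at H/2 = 4.950 m.
ȳ = (P₁·3.300 + P₂·4.950)/(P₁+P₂) = 3.992 m.

3.99 m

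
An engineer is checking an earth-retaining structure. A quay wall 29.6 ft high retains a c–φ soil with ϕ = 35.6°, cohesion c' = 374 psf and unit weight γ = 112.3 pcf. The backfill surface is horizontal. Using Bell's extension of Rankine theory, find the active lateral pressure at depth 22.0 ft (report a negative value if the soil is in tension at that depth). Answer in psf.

K_a = (1 − sin φ)/(1 + sin φ) = 0.2641.
σ_a = K_a γ z − 2c√K_a = 0.2641×112.3×22.0 − 2×374×0.5139 = 268.1 psf.

268 psf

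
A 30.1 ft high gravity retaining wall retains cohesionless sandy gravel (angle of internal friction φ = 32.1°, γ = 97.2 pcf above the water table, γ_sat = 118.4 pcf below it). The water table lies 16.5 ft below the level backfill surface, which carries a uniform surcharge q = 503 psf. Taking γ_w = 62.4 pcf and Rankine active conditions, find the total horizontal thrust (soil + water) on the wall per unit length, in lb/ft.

K_a = tan²(45° − φ/2) = 0.3060.
γ' = 118.4 − 62.4 = 56.00 pcf. h₂ = H − d_w = 13.6 ft.
σ'_h: at surface K_a·q = 153.9; at WT K_a(q+γd_w) = 644.7; at base K_a(q+γd_w+γ'h₂) = 877.7 psf.
P₁ = ½(153.9+644.7)×16.5 = 6588; P₂ = ½(644.7+877.7)×13.6 = 10350; P_w = ½γ_w h₂² = 5771.
Total = 6588+10350+5771 = 22710 lb/ft.

22700 lb/ft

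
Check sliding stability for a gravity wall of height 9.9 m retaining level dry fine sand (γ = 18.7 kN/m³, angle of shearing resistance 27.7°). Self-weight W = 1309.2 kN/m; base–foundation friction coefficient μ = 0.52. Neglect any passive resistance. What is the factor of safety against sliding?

2.03

K_a = tan²(45° − 27.7°/2) = 0.3653.
P_a = ½K_aγH² = 0.5×0.3653×18.7×9.9² = 334.8 kN/m, acting at H/3 = 3.300 m above the base.
FS_sliding = μW / P_a = 0.52×1309.2 / 334.8 = 2.033.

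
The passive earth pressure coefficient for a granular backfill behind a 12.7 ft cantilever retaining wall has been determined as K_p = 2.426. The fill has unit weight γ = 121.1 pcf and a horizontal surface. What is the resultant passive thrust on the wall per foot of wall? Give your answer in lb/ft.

23700 lb/ft

P = ½ K_p γ H² = 0.5 × 2.426 × 121.1 × 12.7² = 23690 lb/ft.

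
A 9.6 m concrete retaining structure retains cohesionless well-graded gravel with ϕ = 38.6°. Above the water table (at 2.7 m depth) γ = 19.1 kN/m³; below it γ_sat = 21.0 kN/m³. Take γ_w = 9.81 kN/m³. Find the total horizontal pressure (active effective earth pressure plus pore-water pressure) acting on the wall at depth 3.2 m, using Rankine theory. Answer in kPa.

18.1 kPa

K_a = (1 − sin φ)/(1 + sin φ) = 0.2316.
γ' = 21.0 − 9.81 = 11.19 kN/m³.
Effective vertical stress at 3.2 m: σ'_v = 19.1×2.7 + 11.19×0.500 = 57.17 kPa.
σ'_h = K_a σ'_v = 0.2316 × 57.17 = 13.24 kPa; u = γ_w × 0.500 = 4.905 kPa.
Total σ_h = 13.24 + 4.905 = 18.15 kPa.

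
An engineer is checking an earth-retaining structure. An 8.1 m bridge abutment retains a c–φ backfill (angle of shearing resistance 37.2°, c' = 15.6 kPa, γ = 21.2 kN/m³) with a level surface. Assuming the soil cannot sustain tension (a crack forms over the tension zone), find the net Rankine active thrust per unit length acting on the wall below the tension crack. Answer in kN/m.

K_a = 0.2464; √K_a = 0.4964.
Tension-crack depth z_c = 2c/(γ√K_a) = 2×15.6/(21.2×0.4964) = 2.965 m.
σ_a at base = K_a γ H − 2c√K_a = 0.2464×21.2×8.1 − 2×15.6×0.4964 = 26.83 kPa.
P_a = ½ × 26.83 × (H − z_c) = 0.5×26.83×5.135 = 68.88 kN/m.

68.9 kN/m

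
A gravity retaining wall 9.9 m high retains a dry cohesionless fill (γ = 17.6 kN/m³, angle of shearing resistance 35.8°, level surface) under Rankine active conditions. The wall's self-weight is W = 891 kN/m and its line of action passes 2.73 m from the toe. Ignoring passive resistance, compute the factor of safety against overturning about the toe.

K_a = tan²(45° − 35.8°/2) = 0.2619.
P_a = ½K_aγH² = 0.5×0.2619×17.6×9.9² = 225.9 kN/m, acting at H/3 = 3.300 m above the base.
Overturning moment M_o = P_a × H/3 = 225.9 × 3.300 = 745.3.
Resisting moment M_r = W × 2.73 = 891 × 2.73 = 2432.
FS_overturning = M_r/M_o = 2432/745.3 = 3.264.

3.26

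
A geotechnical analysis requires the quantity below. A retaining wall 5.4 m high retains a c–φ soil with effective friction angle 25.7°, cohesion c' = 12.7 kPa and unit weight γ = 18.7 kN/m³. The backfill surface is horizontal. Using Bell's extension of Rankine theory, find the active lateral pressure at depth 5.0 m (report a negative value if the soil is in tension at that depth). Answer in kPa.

K_a = (1 − sin φ)/(1 + sin φ) = 0.3950.
σ_a = K_a γ z − 2c√K_a = 0.3950×18.7×5.0 − 2×12.7×0.6285 = 20.97 kPa.

21.0 kPa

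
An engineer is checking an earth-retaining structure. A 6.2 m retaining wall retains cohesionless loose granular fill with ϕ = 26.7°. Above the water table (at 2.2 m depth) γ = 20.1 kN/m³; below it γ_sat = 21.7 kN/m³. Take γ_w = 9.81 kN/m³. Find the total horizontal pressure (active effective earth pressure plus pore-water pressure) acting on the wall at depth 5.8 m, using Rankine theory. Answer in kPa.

K_a = (1 − sin φ)/(1 + sin φ) = 0.3800.
γ' = 21.7 − 9.81 = 11.89 kN/m³.
Effective vertical stress at 5.8 m: σ'_v = 20.1×2.2 + 11.89×3.60 = 87.02 kPa.
σ'_h = K_a σ'_v = 0.3800 × 87.02 = 33.07 kPa; u = γ_w × 3.60 = 35.32 kPa.
Total σ_h = 33.07 + 35.32 = 68.38 kPa.

68.4 kPa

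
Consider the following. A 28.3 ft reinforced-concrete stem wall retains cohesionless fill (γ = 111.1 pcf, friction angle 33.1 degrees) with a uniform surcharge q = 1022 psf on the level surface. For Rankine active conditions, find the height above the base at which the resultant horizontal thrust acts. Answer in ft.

K_a = 0.2936.
Triangular part P₁ = ½K_aγH² = 13060 at H/3 = 9.433 ft; rectangular part P₂ = K_a q H = 8491 at H/2 = 14.15 ft.
ȳ = (P₁·9.433 + P₂·14.15)/(P₁+P₂) = 11.29 ft.

11.3 ft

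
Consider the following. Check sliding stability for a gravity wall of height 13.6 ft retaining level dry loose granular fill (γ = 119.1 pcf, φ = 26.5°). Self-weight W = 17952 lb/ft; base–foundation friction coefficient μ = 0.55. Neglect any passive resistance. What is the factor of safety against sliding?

K_a = tan²(45° − 26.5°/2) = 0.3829.
P_a = ½K_aγH² = 0.5×0.3829×119.1×13.6² = 4218 lb/ft, acting at H/3 = 4.533 ft above the base.
FS_sliding = μW / P_a = 0.55×17952 / 4218 = 2.341.

2.34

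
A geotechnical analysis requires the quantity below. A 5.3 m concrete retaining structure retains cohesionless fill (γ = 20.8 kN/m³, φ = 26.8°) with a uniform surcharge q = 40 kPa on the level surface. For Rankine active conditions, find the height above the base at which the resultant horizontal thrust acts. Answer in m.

2.14 m

K_a = 0.3785.
Triangular part P₁ = ½K_aγH² = 110.6 at H/3 = 1.767 m; rectangular part P₂ = K_a q H = 80.24 at H/2 = 2.650 m.
ȳ = (P₁·1.767 + P₂·2.650)/(P₁+P₂) = 2.138 m.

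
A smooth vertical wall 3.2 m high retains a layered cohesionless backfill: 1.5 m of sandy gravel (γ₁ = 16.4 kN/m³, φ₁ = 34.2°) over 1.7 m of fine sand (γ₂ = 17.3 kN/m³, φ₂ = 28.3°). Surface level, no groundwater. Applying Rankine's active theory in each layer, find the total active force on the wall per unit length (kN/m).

K_a1 = tan²(45°−34.2°/2) = 0.2803; K_a2 = tan²(45°−28.3°/2) = 0.3568.
Layer 1: σ at base = K_a1 γ₁ h₁ = 6.896 kPa; P₁ = ½×6.896×1.5 = 5.172.
Layer 2: σ_v at top = γ₁h₁ = 24.60; σ_h top = K_a2×24.60 = 8.777; σ_h base = K_a2×(24.60+17.3×1.7) = 19.27.
P₂ = ½(8.777+19.27)×1.7 = 23.84. Total P_a = 5.172+23.84 = 29.01 kN/m.

29.0 kN/m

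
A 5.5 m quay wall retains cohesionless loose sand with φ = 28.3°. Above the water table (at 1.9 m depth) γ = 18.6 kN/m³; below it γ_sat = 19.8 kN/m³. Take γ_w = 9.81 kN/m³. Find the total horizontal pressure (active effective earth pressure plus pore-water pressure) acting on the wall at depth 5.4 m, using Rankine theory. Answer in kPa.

K_a = (1 − sin φ)/(1 + sin φ) = 0.3568.
γ' = 19.8 − 9.81 = 9.990 kN/m³.
Effective vertical stress at 5.4 m: σ'_v = 18.6×1.9 + 9.990×3.50 = 70.31 kPa.
σ'_h = K_a σ'_v = 0.3568 × 70.31 = 25.08 kPa; u = γ_w × 3.50 = 34.34 kPa.
Total σ_h = 25.08 + 34.34 = 59.42 kPa.

59.4 kPa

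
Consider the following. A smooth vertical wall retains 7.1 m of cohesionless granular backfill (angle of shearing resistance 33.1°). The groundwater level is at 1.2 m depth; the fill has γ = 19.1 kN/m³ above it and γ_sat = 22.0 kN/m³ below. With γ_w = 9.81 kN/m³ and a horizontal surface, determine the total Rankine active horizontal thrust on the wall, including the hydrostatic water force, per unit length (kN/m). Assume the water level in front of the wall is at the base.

277 kN/m

K_a = tan²(45° − φ/2) = 0.2936.
γ' = 22.0 − 9.81 = 12.19 kN/m³. Depth below WT = 5.9 m.
σ'_h at WT = K_a γ d_w = 6.729 kPa; at base = 6.729 + K_a γ' × 5.9 = 27.84 kPa.
P₁ (0–1.2 m) = ½×6.729×1.2 = 4.037. P₂ (1.2–7.1 m) = ½(6.729+27.84)×5.9 = 102.0.
P_w = ½ γ_w h₂² = 0.5×9.81×5.9² = 170.7. Total = 4.037+102.0+170.7 = 276.8 kN/m.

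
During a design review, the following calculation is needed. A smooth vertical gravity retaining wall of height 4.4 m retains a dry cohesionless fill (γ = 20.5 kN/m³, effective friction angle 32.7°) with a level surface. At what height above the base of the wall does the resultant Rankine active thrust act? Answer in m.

K_a = 0.2985.
The pressure distribution is triangular, so the resultant acts at H/3 above the base = 4.4/3 = 1.467 m.

1.47 m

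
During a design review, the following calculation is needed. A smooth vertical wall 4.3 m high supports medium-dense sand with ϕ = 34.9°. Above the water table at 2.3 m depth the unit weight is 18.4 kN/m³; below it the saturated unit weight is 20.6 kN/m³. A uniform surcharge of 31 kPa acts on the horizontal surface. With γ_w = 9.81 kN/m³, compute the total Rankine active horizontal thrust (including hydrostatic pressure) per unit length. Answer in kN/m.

98.0 kN/m

K_a = tan²(45° − φ/2) = 0.2721.
γ' = 20.6 − 9.81 = 10.79 kN/m³. h₂ = H − d_w = 2.0 m.
σ'_h: at surface K_a·q = 8.437; at WT K_a(q+γd_w) = 19.95; at base K_a(q+γd_w+γ'h₂) = 25.83 kPa.
P₁ = ½(8.437+19.95)×2.3 = 32.65; P₂ = ½(19.95+25.83)×2.0 = 45.78; P_w = ½γ_w h₂² = 19.62.
Total = 32.65+45.78+19.62 = 98.05 kN/m.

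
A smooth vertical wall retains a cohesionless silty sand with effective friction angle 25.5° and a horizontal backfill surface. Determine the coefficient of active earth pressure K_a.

K_a = tan²(45° − φ/2) = tan²(32.25°) = 0.3981.

0.398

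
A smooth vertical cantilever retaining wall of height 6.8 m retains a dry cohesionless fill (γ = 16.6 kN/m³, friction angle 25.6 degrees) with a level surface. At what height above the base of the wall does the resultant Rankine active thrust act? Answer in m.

2.27 m

K_a = 0.3966.
The pressure distribution is triangular, so the resultant acts at H/3 above the base = 6.8/3 = 2.267 m.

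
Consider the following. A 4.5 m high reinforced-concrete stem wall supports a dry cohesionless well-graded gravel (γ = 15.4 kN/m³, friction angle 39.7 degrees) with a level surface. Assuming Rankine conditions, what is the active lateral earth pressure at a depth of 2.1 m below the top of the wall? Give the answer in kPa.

7.13 kPa

K_a = (1 − sin φ)/(1 + sin φ) = 0.2204.
σ_h = K_a γ z = 0.2204 × 15.4 × 2.1 = 7.129 kPa.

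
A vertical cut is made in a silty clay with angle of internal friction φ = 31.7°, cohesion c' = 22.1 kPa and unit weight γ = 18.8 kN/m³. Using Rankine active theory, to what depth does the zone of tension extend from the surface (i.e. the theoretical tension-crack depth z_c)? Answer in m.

K_a = tan²(45° − 31.7°/2) = 0.3111; √K_a = 0.5577.
The active pressure is zero where K_a γ z = 2c√K_a, so z_c = 2c/(γ√K_a) = 2×22.1/(18.8×0.5577) = 4.215 m.

4.22 m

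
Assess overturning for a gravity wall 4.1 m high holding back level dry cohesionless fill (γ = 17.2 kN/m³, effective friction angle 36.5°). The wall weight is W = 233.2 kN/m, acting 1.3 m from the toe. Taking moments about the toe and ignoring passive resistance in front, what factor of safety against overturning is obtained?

K_a = tan²(45° − 36.5°/2) = 0.2541.
P_a = ½K_aγH² = 0.5×0.2541×17.2×4.1² = 36.73 kN/m, acting at H/3 = 1.367 m above the base.
Overturning moment M_o = P_a × H/3 = 36.73 × 1.367 = 50.20.
Resisting moment M_r = W × 1.3 = 233.2 × 1.3 = 303.2.
FS_overturning = M_r/M_o = 303.2/50.20 = 6.040.

6.04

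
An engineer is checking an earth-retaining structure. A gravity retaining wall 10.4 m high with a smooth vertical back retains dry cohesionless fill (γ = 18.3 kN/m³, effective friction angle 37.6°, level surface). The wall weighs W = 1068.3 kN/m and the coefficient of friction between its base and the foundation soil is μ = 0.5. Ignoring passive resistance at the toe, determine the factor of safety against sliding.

2.23

K_a = tan²(45° − 37.6°/2) = 0.2421.
P_a = ½K_aγH² = 0.5×0.2421×18.3×10.4² = 239.6 kN/m, acting at H/3 = 3.467 m above the base.
FS_sliding = μW / P_a = 0.5×1068.3 / 239.6 = 2.229.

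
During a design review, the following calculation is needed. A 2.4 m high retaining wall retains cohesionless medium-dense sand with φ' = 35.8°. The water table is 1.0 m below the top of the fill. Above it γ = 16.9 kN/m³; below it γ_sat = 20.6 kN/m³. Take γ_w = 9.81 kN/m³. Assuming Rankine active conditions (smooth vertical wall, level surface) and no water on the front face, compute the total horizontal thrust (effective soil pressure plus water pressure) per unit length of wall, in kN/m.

K_a = tan²(45° − φ/2) = 0.2619.
γ' = 20.6 − 9.81 = 10.79 kN/m³. Depth below WT = 1.4 m.
σ'_h at WT = K_a γ d_w = 4.425 kPa; at base = 4.425 + K_a γ' × 1.4 = 8.381 kPa.
P₁ (0–1.0 m) = ½×4.425×1.0 = 2.213. P₂ (1.0–2.4 m) = ½(4.425+8.381)×1.4 = 8.965.
P_w = ½ γ_w h₂² = 0.5×9.81×1.4² = 9.614. Total = 2.213+8.965+9.614 = 20.79 kN/m.

20.8 kN/m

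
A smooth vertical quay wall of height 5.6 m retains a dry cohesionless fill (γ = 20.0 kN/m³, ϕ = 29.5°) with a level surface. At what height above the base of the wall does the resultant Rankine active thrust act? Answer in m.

1.87 m

K_a = 0.3401.
The pressure distribution is triangular, so the resultant acts at H/3 above the base = 5.6/3 = 1.867 m.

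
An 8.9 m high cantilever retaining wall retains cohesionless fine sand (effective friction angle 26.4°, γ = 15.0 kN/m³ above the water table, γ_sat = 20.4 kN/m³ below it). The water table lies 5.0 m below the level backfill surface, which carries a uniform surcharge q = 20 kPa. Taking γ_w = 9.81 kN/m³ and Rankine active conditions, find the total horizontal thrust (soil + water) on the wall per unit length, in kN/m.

359 kN/m

K_a = tan²(45° − φ/2) = 0.3844.
γ' = 20.4 − 9.81 = 10.59 kN/m³. h₂ = H − d_w = 3.9 m.
σ'_h: at surface K_a·q = 7.689; at WT K_a(q+γd_w) = 36.52; at base K_a(q+γd_w+γ'h₂) = 52.40 kPa.
P₁ = ½(7.689+36.52)×5.0 = 110.5; P₂ = ½(36.52+52.40)×3.9 = 173.4; P_w = ½γ_w h₂² = 74.61.
Total = 110.5+173.4+74.61 = 358.5 kN/m.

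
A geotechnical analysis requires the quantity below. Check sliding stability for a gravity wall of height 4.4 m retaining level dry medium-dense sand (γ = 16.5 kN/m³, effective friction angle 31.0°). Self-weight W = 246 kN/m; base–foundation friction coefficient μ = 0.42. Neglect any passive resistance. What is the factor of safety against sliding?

K_a = tan²(45° − 31.0°/2) = 0.3201.
P_a = ½K_aγH² = 0.5×0.3201×16.5×4.4² = 51.13 kN/m, acting at H/3 = 1.467 m above the base.
FS_sliding = μW / P_a = 0.42×246 / 51.13 = 2.021.

2.02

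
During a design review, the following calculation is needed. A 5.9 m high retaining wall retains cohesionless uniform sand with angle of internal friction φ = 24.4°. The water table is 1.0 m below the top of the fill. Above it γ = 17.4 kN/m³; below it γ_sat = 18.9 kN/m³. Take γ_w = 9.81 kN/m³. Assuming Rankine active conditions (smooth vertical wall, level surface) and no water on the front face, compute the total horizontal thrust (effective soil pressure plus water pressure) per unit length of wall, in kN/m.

202 kN/m

K_a = tan²(45° − φ/2) = 0.4153.
γ' = 18.9 − 9.81 = 9.090 kN/m³. Depth below WT = 4.9 m.
σ'_h at WT = K_a γ d_w = 7.227 kPa; at base = 7.227 + K_a γ' × 4.9 = 25.73 kPa.
P₁ (0–1.0 m) = ½×7.227×1.0 = 3.613. P₂ (1.0–5.9 m) = ½(7.227+25.73)×4.9 = 80.73.
P_w = ½ γ_w h₂² = 0.5×9.81×4.9² = 117.8. Total = 3.613+80.73+117.8 = 202.1 kN/m.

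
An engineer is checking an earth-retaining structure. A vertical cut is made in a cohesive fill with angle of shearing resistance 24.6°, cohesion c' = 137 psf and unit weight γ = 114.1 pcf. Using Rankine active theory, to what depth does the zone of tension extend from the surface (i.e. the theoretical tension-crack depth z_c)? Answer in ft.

3.74 ft

K_a = tan²(45° − 24.6°/2) = 0.4121; √K_a = 0.6420.
The active pressure is zero where K_a γ z = 2c√K_a, so z_c = 2c/(γ√K_a) = 2×137/(114.1×0.6420) = 3.741 ft.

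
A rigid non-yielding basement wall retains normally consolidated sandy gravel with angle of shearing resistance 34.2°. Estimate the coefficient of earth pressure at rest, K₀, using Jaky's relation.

0.438

K₀ = 1 − sin φ' = 1 − sin 34.2° = 0.4379.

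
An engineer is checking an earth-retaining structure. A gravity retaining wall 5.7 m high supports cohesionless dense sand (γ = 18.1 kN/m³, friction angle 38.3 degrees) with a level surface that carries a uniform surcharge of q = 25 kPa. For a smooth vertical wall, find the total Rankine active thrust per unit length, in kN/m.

K_a = tan²(45° − φ/2) = 0.2347.
Soil triangle: ½ K_a γ H² = 0.5×0.2347×18.1×5.7² = 69.02 kN/m.
Surcharge rectangle: K_a q H = 0.2347×25×5.7 = 33.45 kN/m.
Total = 69.02 + 33.45 = 102.5 kN/m.

102 kN/m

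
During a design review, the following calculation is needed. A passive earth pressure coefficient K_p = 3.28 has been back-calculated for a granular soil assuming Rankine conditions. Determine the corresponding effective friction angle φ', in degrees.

32.2°

K_p = (1+sin φ)/(1−sin φ) ⇒ sin φ = (K_p − 1)/(K_p + 1) = 0.5327.
φ = arcsin(0.5327) = 32.19°.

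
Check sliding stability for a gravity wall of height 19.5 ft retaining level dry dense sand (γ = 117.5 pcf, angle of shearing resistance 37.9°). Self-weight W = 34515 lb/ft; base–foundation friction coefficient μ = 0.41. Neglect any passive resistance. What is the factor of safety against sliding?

K_a = tan²(45° − 37.9°/2) = 0.2389.
P_a = ½K_aγH² = 0.5×0.2389×117.5×19.5² = 5338 lb/ft, acting at H/3 = 6.500 ft above the base.
FS_sliding = μW / P_a = 0.41×34515 / 5338 = 2.651.

2.65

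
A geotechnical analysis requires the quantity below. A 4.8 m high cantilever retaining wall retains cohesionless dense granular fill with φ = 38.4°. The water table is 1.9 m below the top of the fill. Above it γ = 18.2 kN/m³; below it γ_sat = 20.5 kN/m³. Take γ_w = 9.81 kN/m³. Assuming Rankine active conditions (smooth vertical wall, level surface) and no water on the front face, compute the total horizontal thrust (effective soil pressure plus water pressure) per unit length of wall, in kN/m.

82.9 kN/m

K_a = tan²(45° − φ/2) = 0.2337.
γ' = 20.5 − 9.81 = 10.69 kN/m³. Depth below WT = 2.9 m.
σ'_h at WT = K_a γ d_w = 8.081 kPa; at base = 8.081 + K_a γ' × 2.9 = 15.33 kPa.
P₁ (0–1.9 m) = ½×8.081×1.9 = 7.677. P₂ (1.9–4.8 m) = ½(8.081+15.33)×2.9 = 33.94.
P_w = ½ γ_w h₂² = 0.5×9.81×2.9² = 41.25. Total = 7.677+33.94+41.25 = 82.87 kN/m.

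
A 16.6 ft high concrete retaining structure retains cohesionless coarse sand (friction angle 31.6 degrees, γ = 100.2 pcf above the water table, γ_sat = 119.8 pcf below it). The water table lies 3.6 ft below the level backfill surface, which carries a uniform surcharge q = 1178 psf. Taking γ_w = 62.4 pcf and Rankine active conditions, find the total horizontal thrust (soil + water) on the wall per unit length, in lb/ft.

14600 lb/ft

K_a = tan²(45° − φ/2) = 0.3123.
γ' = 119.8 − 62.4 = 57.40 pcf. h₂ = H − d_w = 13.0 ft.
σ'_h: at surface K_a·q = 367.9; at WT K_a(q+γd_w) = 480.6; at base K_a(q+γd_w+γ'h₂) = 713.7 psf.
P₁ = ½(367.9+480.6)×3.6 = 1527; P₂ = ½(480.6+713.7)×13.0 = 7763; P_w = ½γ_w h₂² = 5273.
Total = 1527+7763+5273 = 14560 lb/ft.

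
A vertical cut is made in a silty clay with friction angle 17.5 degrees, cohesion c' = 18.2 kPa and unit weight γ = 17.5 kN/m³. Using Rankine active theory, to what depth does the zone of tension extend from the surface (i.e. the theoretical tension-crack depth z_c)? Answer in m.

K_a = tan²(45° − 17.5°/2) = 0.5376; √K_a = 0.7332.
The active pressure is zero where K_a γ z = 2c√K_a, so z_c = 2c/(γ√K_a) = 2×18.2/(17.5×0.7332) = 2.837 m.

2.84 m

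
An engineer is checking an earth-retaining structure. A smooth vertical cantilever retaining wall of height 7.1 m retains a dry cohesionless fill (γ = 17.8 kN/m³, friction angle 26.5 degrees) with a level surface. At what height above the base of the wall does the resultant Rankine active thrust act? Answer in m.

2.37 m

K_a = 0.3829.
The pressure distribution is triangular, so the resultant acts at H/3 above the base = 7.1/3 = 2.367 m.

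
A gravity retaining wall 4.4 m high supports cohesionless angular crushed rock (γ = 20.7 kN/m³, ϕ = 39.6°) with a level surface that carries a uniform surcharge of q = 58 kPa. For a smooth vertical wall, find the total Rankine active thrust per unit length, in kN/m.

K_a = tan²(45° − φ/2) = 0.2214.
Soil triangle: ½ K_a γ H² = 0.5×0.2214×20.7×4.4² = 44.37 kN/m.
Surcharge rectangle: K_a q H = 0.2214×58×4.4 = 56.51 kN/m.
Total = 44.37 + 56.51 = 100.9 kN/m.

101 kN/m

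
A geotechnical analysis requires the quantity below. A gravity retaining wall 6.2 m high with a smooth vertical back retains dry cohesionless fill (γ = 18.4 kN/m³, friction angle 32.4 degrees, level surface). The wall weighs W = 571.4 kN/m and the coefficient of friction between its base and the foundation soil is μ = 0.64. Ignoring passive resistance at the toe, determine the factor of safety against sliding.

3.42

K_a = tan²(45° − 32.4°/2) = 0.3022.
P_a = ½K_aγH² = 0.5×0.3022×18.4×6.2² = 106.9 kN/m, acting at H/3 = 2.067 m above the base.
FS_sliding = μW / P_a = 0.64×571.4 / 106.9 = 3.421.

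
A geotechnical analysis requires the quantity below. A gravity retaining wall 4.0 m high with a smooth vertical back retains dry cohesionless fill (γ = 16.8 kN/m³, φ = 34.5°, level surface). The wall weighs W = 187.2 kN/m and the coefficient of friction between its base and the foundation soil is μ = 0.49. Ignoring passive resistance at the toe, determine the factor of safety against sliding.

K_a = tan²(45° − 34.5°/2) = 0.2768.
P_a = ½K_aγH² = 0.5×0.2768×16.8×4.0² = 37.20 kN/m, acting at H/3 = 1.333 m above the base.
FS_sliding = μW / P_a = 0.49×187.2 / 37.20 = 2.466.

2.47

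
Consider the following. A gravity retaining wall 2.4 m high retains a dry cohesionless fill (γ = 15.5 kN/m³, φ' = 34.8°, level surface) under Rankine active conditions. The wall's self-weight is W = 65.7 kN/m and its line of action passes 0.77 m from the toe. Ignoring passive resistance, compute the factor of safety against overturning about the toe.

5.18

K_a = tan²(45° − 34.8°/2) = 0.2733.
P_a = ½K_aγH² = 0.5×0.2733×15.5×2.4² = 12.20 kN/m, acting at H/3 = 0.8000 m above the base.
Overturning moment M_o = P_a × H/3 = 12.20 × 0.8000 = 9.760.
Resisting moment M_r = W × 0.77 = 65.7 × 0.77 = 50.59.
FS_overturning = M_r/M_o = 50.59/9.760 = 5.183.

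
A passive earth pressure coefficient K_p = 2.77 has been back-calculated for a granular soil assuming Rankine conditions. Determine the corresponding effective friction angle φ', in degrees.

28.0°

K_p = (1+sin φ)/(1−sin φ) ⇒ sin φ = (K_p − 1)/(K_p + 1) = 0.4695.
φ = arcsin(0.4695) = 28.00°.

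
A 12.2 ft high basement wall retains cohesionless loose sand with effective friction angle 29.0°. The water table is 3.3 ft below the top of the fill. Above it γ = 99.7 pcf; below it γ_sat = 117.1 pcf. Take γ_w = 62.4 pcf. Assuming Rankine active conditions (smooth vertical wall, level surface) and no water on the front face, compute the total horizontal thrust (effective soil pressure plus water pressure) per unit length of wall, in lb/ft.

4430 lb/ft

K_a = tan²(45° − φ/2) = 0.3470.
γ' = 117.1 − 62.4 = 54.70 pcf. Depth below WT = 8.9 ft.
σ'_h at WT = K_a γ d_w = 114.2 psf; at base = 114.2 + K_a γ' × 8.9 = 283.1 psf.
P₁ (0–3.3 ft) = ½×114.2×3.3 = 188.4. P₂ (3.3–12.2 ft) = ½(114.2+283.1)×8.9 = 1768.
P_w = ½ γ_w h₂² = 0.5×62.4×8.9² = 2471. Total = 188.4+1768+2471 = 4427 lb/ft.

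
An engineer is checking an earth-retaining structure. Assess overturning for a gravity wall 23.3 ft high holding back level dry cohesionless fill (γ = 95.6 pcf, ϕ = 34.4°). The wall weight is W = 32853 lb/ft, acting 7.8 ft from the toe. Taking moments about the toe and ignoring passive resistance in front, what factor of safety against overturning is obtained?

4.57

K_a = tan²(45° − 34.4°/2) = 0.2780.
P_a = ½K_aγH² = 0.5×0.2780×95.6×23.3² = 7214 lb/ft, acting at H/3 = 7.767 ft above the base.
Overturning moment M_o = P_a × H/3 = 7214 × 7.767 = 56030.
Resisting moment M_r = W × 7.8 = 32853 × 7.8 = 256300.
FS_overturning = M_r/M_o = 256300/56030 = 4.574.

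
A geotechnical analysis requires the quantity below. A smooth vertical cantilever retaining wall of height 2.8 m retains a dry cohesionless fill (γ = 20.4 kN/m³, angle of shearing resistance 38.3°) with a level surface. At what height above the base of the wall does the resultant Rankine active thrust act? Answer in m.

0.933 m

K_a = 0.2347.
The pressure distribution is triangular, so the resultant acts at H/3 above the base = 2.8/3 = 0.9333 m.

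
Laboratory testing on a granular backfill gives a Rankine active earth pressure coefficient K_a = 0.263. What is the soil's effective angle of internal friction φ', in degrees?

35.7°

K_a = tan²(45° − φ/2) ⇒ 45° − φ/2 = arctan(√0.263) = 27.15°.
φ = 2(45° − 27.15°) = 35.70°.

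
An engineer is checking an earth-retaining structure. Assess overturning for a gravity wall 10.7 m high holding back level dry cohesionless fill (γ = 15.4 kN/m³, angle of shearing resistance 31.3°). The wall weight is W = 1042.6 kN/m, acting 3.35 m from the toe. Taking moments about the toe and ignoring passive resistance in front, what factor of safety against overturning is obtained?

K_a = tan²(45° − 31.3°/2) = 0.3162.
P_a = ½K_aγH² = 0.5×0.3162×15.4×10.7² = 278.8 kN/m, acting at H/3 = 3.567 m above the base.
Overturning moment M_o = P_a × H/3 = 278.8 × 3.567 = 994.2.
Resisting moment M_r = W × 3.35 = 1042.6 × 3.35 = 3493.
FS_overturning = M_r/M_o = 3493/994.2 = 3.513.

3.51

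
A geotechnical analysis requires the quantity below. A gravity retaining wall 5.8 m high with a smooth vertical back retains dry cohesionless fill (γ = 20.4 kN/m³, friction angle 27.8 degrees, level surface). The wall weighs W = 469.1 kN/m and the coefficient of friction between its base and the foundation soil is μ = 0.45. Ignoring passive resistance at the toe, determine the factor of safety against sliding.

K_a = tan²(45° − 27.8°/2) = 0.3639.
P_a = ½K_aγH² = 0.5×0.3639×20.4×5.8² = 124.9 kN/m, acting at H/3 = 1.933 m above the base.
FS_sliding = μW / P_a = 0.45×469.1 / 124.9 = 1.691.

1.69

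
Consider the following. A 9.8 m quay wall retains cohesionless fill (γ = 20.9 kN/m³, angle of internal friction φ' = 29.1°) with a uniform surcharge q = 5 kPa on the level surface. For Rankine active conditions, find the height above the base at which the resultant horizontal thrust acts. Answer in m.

K_a = 0.3456.
Triangular part P₁ = ½K_aγH² = 346.8 at H/3 = 3.267 m; rectangular part P₂ = K_a q H = 16.93 at H/2 = 4.900 m.
ȳ = (P₁·3.267 + P₂·4.900)/(P₁+P₂) = 3.343 m.

3.34 m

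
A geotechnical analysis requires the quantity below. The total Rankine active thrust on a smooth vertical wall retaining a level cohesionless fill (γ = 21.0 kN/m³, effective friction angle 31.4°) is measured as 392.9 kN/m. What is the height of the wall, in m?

K_a = 0.3149. P_a = ½ K_a γ H² ⇒ H = √(2P_a/(K_a γ)).
H = √(2×392.9/(0.3149×21.0)) = 10.90 m.

10.9 m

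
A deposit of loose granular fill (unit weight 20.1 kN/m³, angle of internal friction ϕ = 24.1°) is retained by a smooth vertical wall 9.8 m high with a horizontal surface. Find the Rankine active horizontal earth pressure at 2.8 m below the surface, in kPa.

K_a = (1 − sin φ)/(1 + sin φ) = 0.4201.
σ_h = K_a γ z = 0.4201 × 20.1 × 2.8 = 23.64 kPa.

23.6 kPa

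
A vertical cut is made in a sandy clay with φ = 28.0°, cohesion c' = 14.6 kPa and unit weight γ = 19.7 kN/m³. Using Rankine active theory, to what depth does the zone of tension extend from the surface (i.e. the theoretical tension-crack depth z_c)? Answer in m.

2.47 m

K_a = tan²(45° − 28.0°/2) = 0.3610; √K_a = 0.6009.
The active pressure is zero where K_a γ z = 2c√K_a, so z_c = 2c/(γ√K_a) = 2×14.6/(19.7×0.6009) = 2.467 m.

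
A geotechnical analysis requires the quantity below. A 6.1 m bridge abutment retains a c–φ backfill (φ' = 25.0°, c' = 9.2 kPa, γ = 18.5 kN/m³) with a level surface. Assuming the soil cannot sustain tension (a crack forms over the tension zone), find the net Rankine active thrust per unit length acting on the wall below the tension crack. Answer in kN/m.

K_a = 0.4059; √K_a = 0.6371.
Tension-crack depth z_c = 2c/(γ√K_a) = 2×9.2/(18.5×0.6371) = 1.561 m.
σ_a at base = K_a γ H − 2c√K_a = 0.4059×18.5×6.1 − 2×9.2×0.6371 = 34.08 kPa.
P_a = ½ × 34.08 × (H − z_c) = 0.5×34.08×4.539 = 77.34 kN/m.

77.3 kN/m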